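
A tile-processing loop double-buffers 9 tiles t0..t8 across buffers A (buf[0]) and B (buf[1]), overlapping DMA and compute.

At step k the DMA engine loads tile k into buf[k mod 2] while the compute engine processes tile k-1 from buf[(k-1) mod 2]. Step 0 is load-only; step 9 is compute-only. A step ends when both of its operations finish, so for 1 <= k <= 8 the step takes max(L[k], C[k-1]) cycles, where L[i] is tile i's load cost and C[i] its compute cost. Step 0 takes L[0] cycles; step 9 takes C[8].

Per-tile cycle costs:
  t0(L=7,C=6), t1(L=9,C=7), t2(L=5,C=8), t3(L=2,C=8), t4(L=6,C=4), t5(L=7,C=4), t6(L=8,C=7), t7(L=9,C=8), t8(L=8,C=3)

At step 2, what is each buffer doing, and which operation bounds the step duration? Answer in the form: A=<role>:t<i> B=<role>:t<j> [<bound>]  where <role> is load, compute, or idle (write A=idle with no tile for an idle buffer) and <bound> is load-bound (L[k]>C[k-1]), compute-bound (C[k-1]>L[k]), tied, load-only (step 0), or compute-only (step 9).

step 2: A=load:t2 B=compute:t1 [compute-bound]

[0] DMA t0→A (7c) ∥ CU idle ⇒ 7c, clock 7
[1] DMA t1→B (9c) ∥ CU A:t0 (6c) ⇒ 9c, clock 16
[2] DMA t2→A (5c) ∥ CU B:t1 (7c) ⇒ 7c, clock 23
[3] DMA t3→B (2c) ∥ CU A:t2 (8c) ⇒ 8c, clock 31
[4] DMA t4→A (6c) ∥ CU B:t3 (8c) ⇒ 8c, clock 39
[5] DMA t5→B (7c) ∥ CU A:t4 (4c) ⇒ 7c, clock 46
[6] DMA t6→A (8c) ∥ CU B:t5 (4c) ⇒ 8c, clock 54
[7] DMA t7→B (9c) ∥ CU A:t6 (7c) ⇒ 9c, clock 63
[8] DMA t8→A (8c) ∥ CU B:t7 (8c) ⇒ 8c, clock 71
[9] DMA idle ∥ CU A:t8 (3c) ⇒ 3c, clock 74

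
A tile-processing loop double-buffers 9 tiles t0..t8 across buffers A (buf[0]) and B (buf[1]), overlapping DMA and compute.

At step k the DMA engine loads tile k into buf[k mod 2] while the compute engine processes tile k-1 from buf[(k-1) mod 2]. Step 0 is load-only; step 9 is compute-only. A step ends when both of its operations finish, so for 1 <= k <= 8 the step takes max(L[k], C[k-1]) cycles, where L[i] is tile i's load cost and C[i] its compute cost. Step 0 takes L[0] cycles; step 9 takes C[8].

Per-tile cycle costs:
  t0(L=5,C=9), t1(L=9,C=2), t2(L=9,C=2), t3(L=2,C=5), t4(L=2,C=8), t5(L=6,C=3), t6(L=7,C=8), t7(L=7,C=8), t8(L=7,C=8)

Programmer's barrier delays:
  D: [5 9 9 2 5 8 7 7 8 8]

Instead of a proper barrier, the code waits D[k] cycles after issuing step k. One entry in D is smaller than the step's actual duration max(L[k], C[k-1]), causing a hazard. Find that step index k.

hazard at step 7

step 0: need L[0]=5 = 5; D[0]=5 ok
step 1: need max(L[1]=9,C[0]=9) = 9; D[1]=9 ok
step 2: need max(L[2]=9,C[1]=2) = 9; D[2]=9 ok
step 3: need max(L[3]=2,C[2]=2) = 2; D[3]=2 ok
step 4: need max(L[4]=2,C[3]=5) = 5; D[4]=5 ok
step 5: need max(L[5]=6,C[4]=8) = 8; D[5]=8 ok
step 6: need max(L[6]=7,C[5]=3) = 7; D[6]=7 ok
step 7: need max(L[7]=7,C[6]=8) = 8; D[7]=7 SHORT
step 8: need max(L[8]=7,C[7]=8) = 8; D[8]=8 ok
step 9: need C[8]=8 = 8; D[9]=8 ok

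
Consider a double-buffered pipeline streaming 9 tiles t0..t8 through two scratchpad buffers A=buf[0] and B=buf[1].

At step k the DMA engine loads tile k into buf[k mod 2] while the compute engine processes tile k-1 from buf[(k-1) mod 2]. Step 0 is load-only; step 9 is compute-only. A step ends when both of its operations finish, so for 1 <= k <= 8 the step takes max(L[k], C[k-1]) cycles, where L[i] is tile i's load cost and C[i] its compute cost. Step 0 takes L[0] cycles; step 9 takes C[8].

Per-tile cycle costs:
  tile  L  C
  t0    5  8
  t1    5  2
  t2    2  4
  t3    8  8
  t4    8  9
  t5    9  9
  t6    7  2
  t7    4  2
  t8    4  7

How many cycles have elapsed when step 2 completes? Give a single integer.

[0] DMA t0→A (5c) ∥ CU idle ⇒ 5c, clock 5
[1] DMA t1→B (5c) ∥ CU A:t0 (8c) ⇒ 8c, clock 13
[2] DMA t2→A (2c) ∥ CU B:t1 (2c) ⇒ 2c, clock 15
[3] DMA t3→B (8c) ∥ CU A:t2 (4c) ⇒ 8c, clock 23
[4] DMA t4→A (8c) ∥ CU B:t3 (8c) ⇒ 8c, clock 31
[5] DMA t5→B (9c) ∥ CU A:t4 (9c) ⇒ 9c, clock 40
[6] DMA t6→A (7c) ∥ CU B:t5 (9c) ⇒ 9c, clock 49
[7] DMA t7→B (4c) ∥ CU A:t6 (2c) ⇒ 4c, clock 53
[8] DMA t8→A (4c) ∥ CU B:t7 (2c) ⇒ 4c, clock 57
[9] DMA idle ∥ CU A:t8 (7c) ⇒ 7c, clock 64

end_cycle[2] = 15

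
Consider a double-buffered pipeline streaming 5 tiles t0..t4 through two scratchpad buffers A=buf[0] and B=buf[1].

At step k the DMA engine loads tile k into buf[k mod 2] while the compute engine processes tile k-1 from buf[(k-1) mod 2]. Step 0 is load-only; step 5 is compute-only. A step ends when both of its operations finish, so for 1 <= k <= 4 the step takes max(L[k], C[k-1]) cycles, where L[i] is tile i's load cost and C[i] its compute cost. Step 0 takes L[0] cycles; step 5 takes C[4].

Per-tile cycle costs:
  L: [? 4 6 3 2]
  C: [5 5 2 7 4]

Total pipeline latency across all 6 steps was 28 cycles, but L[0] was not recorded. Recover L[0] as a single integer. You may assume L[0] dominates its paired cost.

step 0 = dur = L[0]=? = L[0]  (unknown; binding)
step 1 = dur = max(L[1]=4, C[0]=5) = 5
step 2 = dur = max(L[2]=6, C[1]=5) = 6
step 3 = dur = max(L[3]=3, C[2]=2) = 3
step 4 = dur = max(L[4]=2, C[3]=7) = 7
step 5 = dur = C[4]=4 = 4
sum of known step durations = 25
dur[0] = total - known = 28 - 25 = 3
L[0] is the binding max in step 0, so L[0] = dur[0] = 3

L[0] = 3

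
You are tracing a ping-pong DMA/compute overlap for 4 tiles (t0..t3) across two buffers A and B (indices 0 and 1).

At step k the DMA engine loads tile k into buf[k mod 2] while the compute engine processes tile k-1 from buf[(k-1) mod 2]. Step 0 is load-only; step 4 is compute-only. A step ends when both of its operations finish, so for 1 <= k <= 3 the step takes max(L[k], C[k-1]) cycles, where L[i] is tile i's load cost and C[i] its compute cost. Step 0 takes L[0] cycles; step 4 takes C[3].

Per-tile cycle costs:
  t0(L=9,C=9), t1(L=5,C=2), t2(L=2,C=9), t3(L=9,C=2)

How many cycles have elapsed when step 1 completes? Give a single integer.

end_cycle[1] = 18

  0. 9=9c; end=9; A:t0 B:-
  1. max(5,9)=9c; end=18; A:t0 B:t1
  2. max(2,2)=2c; end=20; A:t2 B:t1
  3. max(9,9)=9c; end=29; A:t2 B:t3
  4. 2=2c; end=31; A:t2 B:t3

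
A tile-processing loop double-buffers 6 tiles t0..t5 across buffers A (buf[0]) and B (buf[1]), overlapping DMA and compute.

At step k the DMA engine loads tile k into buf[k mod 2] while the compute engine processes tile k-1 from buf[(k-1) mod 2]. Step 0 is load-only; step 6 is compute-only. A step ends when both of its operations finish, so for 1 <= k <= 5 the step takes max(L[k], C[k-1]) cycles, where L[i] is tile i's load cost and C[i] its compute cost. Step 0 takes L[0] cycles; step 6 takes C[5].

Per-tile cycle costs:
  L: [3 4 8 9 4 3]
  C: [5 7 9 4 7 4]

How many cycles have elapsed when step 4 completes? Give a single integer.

[0] DMA t0→A (3c) ∥ CU idle ⇒ 3c, clock 3
[1] DMA t1→B (4c) ∥ CU A:t0 (5c) ⇒ 5c, clock 8
[2] DMA t2→A (8c) ∥ CU B:t1 (7c) ⇒ 8c, clock 16
[3] DMA t3→B (9c) ∥ CU A:t2 (9c) ⇒ 9c, clock 25
[4] DMA t4→A (4c) ∥ CU B:t3 (4c) ⇒ 4c, clock 29
[5] DMA t5→B (3c) ∥ CU A:t4 (7c) ⇒ 7c, clock 36
[6] DMA idle ∥ CU B:t5 (4c) ⇒ 4c, clock 40

end_cycle[4] = 29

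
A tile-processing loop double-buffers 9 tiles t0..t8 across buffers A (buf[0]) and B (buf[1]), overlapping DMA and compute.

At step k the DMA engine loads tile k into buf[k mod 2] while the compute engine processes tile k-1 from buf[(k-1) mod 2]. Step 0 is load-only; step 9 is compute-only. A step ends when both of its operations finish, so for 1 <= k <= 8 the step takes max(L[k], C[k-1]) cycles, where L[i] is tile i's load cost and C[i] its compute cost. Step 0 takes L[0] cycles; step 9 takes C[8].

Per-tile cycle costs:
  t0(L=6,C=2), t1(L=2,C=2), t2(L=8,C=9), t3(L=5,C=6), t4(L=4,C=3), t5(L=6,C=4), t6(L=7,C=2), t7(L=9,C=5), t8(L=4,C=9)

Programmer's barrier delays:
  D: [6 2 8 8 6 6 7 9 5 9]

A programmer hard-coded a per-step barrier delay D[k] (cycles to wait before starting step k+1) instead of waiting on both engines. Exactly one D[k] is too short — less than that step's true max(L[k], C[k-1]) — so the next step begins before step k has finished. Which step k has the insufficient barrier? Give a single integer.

hazard at step 3

k=0 barrier L[0]=6→6c, D[0]=6 ok
k=1 barrier max(L[1]=2,C[0]=2)→2c, D[1]=2 ok
k=2 barrier max(L[2]=8,C[1]=2)→8c, D[2]=8 ok
k=3 barrier max(L[3]=5,C[2]=9)→9c, D[3]=8 SHORT
k=4 barrier max(L[4]=4,C[3]=6)→6c, D[4]=6 ok
k=5 barrier max(L[5]=6,C[4]=3)→6c, D[5]=6 ok
k=6 barrier max(L[6]=7,C[5]=4)→7c, D[6]=7 ok
k=7 barrier max(L[7]=9,C[6]=2)→9c, D[7]=9 ok
k=8 barrier max(L[8]=4,C[7]=5)→5c, D[8]=5 ok
k=9 barrier C[8]=9→9c, D[9]=9 ok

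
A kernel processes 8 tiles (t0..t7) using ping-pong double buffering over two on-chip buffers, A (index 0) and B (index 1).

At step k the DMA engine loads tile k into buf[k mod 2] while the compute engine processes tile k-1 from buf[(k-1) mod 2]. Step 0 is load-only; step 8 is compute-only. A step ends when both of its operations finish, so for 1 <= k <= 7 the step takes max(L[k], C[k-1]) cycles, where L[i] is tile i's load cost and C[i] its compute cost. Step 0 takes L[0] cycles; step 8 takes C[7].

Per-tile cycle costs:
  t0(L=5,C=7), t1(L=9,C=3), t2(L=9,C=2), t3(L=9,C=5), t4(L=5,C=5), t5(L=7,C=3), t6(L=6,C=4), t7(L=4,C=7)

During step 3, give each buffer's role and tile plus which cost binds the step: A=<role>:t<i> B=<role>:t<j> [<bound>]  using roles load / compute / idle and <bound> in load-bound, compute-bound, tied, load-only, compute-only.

  0. 5=5c; end=5; A:t0 B:-
  1. max(9,7)=9c; end=14; A:t0 B:t1
  2. max(9,3)=9c; end=23; A:t2 B:t1
  3. max(9,2)=9c; end=32; A:t2 B:t3
  4. max(5,5)=5c; end=37; A:t4 B:t3
  5. max(7,5)=7c; end=44; A:t4 B:t5
  6. max(6,3)=6c; end=50; A:t6 B:t5
  7. max(4,4)=4c; end=54; A:t6 B:t7
  8. 7=7c; end=61; A:t6 B:t7

step 3: A=compute:t2 B=load:t3 [load-bound]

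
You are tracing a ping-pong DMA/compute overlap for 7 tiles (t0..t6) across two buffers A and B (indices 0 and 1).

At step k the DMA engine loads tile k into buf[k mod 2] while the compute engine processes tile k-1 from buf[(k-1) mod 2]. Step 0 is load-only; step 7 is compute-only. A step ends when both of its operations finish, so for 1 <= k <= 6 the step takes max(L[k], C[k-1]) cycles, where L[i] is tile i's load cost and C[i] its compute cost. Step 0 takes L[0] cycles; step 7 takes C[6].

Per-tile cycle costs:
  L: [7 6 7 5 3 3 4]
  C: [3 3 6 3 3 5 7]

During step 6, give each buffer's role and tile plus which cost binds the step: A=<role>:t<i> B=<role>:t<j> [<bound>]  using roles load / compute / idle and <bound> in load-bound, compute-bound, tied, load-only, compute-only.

step 6: A=load:t6 B=compute:t5 [compute-bound]

k=0 load=t0/7c comp=- wait=7 total=7
k=1 load=t1/6c comp=t0/3c wait=6 total=13
k=2 load=t2/7c comp=t1/3c wait=7 total=20
k=3 load=t3/5c comp=t2/6c wait=6 total=26
k=4 load=t4/3c comp=t3/3c wait=3 total=29
k=5 load=t5/3c comp=t4/3c wait=3 total=32
k=6 load=t6/4c comp=t5/5c wait=5 total=37
k=7 load=- comp=t6/7c wait=7 total=44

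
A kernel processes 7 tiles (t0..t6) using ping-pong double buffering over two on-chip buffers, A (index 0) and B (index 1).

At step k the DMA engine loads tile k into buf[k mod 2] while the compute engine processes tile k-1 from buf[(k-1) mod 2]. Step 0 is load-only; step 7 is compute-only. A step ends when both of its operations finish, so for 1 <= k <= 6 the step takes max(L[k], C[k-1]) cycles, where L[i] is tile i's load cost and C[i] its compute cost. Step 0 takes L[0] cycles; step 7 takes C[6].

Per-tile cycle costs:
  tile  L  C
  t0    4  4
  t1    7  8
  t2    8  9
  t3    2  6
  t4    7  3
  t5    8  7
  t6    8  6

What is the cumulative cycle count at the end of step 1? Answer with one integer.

end_cycle[1] = 11

step 0: L[0]=4 → dur=4, Σ=4 | A=load:t0 B=idle [load-only]
step 1: L[1]=7 C[0]=4 → dur=7, Σ=11 | A=compute:t0 B=load:t1 [load-bound]
step 2: L[2]=8 C[1]=8 → dur=8, Σ=19 | A=load:t2 B=compute:t1 [tied]
step 3: L[3]=2 C[2]=9 → dur=9, Σ=28 | A=compute:t2 B=load:t3 [compute-bound]
step 4: L[4]=7 C[3]=6 → dur=7, Σ=35 | A=load:t4 B=compute:t3 [load-bound]
step 5: L[5]=8 C[4]=3 → dur=8, Σ=43 | A=compute:t4 B=load:t5 [load-bound]
step 6: L[6]=8 C[5]=7 → dur=8, Σ=51 | A=load:t6 B=compute:t5 [load-bound]
step 7: C[6]=6 → dur=6, Σ=57 | A=compute:t6 B=idle [compute-only]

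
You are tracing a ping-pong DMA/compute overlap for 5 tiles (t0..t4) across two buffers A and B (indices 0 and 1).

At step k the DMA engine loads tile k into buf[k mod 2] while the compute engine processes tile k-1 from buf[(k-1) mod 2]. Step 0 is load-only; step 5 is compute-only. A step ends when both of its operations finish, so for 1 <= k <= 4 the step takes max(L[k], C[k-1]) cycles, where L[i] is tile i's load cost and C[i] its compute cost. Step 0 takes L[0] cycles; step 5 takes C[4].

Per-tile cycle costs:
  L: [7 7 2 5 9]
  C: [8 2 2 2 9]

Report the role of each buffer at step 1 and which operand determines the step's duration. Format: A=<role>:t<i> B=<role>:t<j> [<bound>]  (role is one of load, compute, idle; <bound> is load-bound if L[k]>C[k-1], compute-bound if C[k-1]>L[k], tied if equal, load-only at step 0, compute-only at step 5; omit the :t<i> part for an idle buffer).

step 1: A=compute:t0 B=load:t1 [compute-bound]

k=0 load=t0/7c comp=- wait=7 total=7
k=1 load=t1/7c comp=t0/8c wait=8 total=15
k=2 load=t2/2c comp=t1/2c wait=2 total=17
k=3 load=t3/5c comp=t2/2c wait=5 total=22
k=4 load=t4/9c comp=t3/2c wait=9 total=31
k=5 load=- comp=t4/9c wait=9 total=40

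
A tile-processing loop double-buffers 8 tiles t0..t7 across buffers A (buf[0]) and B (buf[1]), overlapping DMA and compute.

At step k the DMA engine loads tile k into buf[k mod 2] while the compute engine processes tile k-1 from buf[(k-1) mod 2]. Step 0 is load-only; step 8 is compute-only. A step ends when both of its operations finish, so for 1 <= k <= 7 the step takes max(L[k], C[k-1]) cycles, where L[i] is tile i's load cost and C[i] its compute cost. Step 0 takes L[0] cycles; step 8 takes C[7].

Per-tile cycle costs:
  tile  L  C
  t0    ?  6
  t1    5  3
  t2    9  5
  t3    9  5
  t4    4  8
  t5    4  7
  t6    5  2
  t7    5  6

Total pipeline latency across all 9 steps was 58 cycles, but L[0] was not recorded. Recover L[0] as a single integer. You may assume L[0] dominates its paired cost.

step 0: dur = L[0]=? = L[0]  (unknown; binding)
step 1: dur = max(L[1]=5, C[0]=6) = 6
step 2: dur = max(L[2]=9, C[1]=3) = 9
step 3: dur = max(L[3]=9, C[2]=5) = 9
step 4: dur = max(L[4]=4, C[3]=5) = 5
step 5: dur = max(L[5]=4, C[4]=8) = 8
step 6: dur = max(L[6]=5, C[5]=7) = 7
step 7: dur = max(L[7]=5, C[6]=2) = 5
step 8: dur = C[7]=6 = 6
sum of known step durations = 55
dur[0] = total - known = 58 - 55 = 3
L[0] is the binding max in step 0, so L[0] = dur[0] = 3

L[0] = 3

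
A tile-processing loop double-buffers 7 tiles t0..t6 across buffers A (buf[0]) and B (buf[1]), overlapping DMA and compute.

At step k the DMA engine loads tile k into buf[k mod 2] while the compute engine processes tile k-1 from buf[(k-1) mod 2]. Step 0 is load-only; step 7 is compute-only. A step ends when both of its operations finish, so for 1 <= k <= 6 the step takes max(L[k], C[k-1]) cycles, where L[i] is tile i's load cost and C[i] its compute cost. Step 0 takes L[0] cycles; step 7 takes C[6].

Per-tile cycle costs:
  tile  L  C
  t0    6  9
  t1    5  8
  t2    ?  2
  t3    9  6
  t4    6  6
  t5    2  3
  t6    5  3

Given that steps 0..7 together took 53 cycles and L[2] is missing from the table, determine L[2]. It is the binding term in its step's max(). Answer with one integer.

step 0 | dur = L[0]=6 = 6
step 1 | dur = max(L[1]=5, C[0]=9) = 9
step 2 | dur = max(L[2]=?, C[1]=8) = L[2]  (unknown; binding)
step 3 | dur = max(L[3]=9, C[2]=2) = 9
step 4 | dur = max(L[4]=6, C[3]=6) = 6
step 5 | dur = max(L[5]=2, C[4]=6) = 6
step 6 | dur = max(L[6]=5, C[5]=3) = 5
step 7 | dur = C[6]=3 = 3
sum of known step durations = 44
dur[2] = total - known = 53 - 44 = 9
L[2] is the binding max in step 2, so L[2] = dur[2] = 9

L[2] = 9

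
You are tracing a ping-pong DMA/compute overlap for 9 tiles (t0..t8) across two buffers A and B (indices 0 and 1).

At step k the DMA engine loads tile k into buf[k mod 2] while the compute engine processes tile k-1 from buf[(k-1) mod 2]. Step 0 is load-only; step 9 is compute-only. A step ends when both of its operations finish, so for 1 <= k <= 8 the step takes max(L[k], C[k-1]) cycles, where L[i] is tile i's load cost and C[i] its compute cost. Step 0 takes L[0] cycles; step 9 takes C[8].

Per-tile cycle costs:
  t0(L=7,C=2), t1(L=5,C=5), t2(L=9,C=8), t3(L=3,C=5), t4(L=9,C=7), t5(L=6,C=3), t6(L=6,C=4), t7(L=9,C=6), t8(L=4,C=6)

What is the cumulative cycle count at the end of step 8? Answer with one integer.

end_cycle[8] = 66

step 0: L[0]=7 → dur=7, Σ=7 | A=load:t0 B=idle [load-only]
step 1: L[1]=5 C[0]=2 → dur=5, Σ=12 | A=compute:t0 B=load:t1 [load-bound]
step 2: L[2]=9 C[1]=5 → dur=9, Σ=21 | A=load:t2 B=compute:t1 [load-bound]
step 3: L[3]=3 C[2]=8 → dur=8, Σ=29 | A=compute:t2 B=load:t3 [compute-bound]
step 4: L[4]=9 C[3]=5 → dur=9, Σ=38 | A=load:t4 B=compute:t3 [load-bound]
step 5: L[5]=6 C[4]=7 → dur=7, Σ=45 | A=compute:t4 B=load:t5 [compute-bound]
step 6: L[6]=6 C[5]=3 → dur=6, Σ=51 | A=load:t6 B=compute:t5 [load-bound]
step 7: L[7]=9 C[6]=4 → dur=9, Σ=60 | A=compute:t6 B=load:t7 [load-bound]
step 8: L[8]=4 C[7]=6 → dur=6, Σ=66 | A=load:t8 B=compute:t7 [compute-bound]
step 9: C[8]=6 → dur=6, Σ=72 | A=compute:t8 B=idle [compute-only]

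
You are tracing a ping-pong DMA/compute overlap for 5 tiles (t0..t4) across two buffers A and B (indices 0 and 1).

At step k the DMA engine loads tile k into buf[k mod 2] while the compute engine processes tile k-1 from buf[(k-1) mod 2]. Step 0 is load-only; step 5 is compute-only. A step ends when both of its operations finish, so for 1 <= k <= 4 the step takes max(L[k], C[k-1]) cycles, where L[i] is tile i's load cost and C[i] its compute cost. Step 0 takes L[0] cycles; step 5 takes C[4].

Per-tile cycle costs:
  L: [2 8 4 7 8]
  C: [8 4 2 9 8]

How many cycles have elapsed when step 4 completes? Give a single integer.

end_cycle[4] = 30

  0. 2=2c; end=2; A:t0 B:-
  1. max(8,8)=8c; end=10; A:t0 B:t1
  2. max(4,4)=4c; end=14; A:t2 B:t1
  3. max(7,2)=7c; end=21; A:t2 B:t3
  4. max(8,9)=9c; end=30; A:t4 B:t3
  5. 8=8c; end=38; A:t4 B:t3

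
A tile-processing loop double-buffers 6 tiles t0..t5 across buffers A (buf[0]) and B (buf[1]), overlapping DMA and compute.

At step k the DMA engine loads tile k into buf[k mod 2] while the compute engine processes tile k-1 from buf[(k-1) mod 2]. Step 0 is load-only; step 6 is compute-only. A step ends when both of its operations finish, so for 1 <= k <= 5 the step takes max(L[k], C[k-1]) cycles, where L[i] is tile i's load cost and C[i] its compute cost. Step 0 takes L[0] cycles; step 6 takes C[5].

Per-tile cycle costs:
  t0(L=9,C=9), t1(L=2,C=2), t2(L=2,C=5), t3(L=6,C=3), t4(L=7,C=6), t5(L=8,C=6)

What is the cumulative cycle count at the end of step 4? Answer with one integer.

end_cycle[4] = 33

step 0: L[0]=9 → dur=9, Σ=9 | A=load:t0 B=idle [load-only]
step 1: L[1]=2 C[0]=9 → dur=9, Σ=18 | A=compute:t0 B=load:t1 [compute-bound]
step 2: L[2]=2 C[1]=2 → dur=2, Σ=20 | A=load:t2 B=compute:t1 [tied]
step 3: L[3]=6 C[2]=5 → dur=6, Σ=26 | A=compute:t2 B=load:t3 [load-bound]
step 4: L[4]=7 C[3]=3 → dur=7, Σ=33 | A=load:t4 B=compute:t3 [load-bound]
step 5: L[5]=8 C[4]=6 → dur=8, Σ=41 | A=compute:t4 B=load:t5 [load-bound]
step 6: C[5]=6 → dur=6, Σ=47 | A=idle B=compute:t5 [compute-only]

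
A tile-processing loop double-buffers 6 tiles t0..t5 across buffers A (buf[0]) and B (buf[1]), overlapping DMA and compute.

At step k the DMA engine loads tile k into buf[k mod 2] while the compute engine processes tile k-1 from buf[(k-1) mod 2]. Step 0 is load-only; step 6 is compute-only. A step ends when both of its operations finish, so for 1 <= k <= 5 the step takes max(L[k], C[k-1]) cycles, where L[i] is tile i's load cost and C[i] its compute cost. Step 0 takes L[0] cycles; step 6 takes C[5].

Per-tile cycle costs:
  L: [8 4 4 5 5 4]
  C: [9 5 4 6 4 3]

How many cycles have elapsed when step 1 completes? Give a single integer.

end_cycle[1] = 17

step 0: L[0]=8 → dur=8, Σ=8 | A=load:t0 B=idle [load-only]
step 1: L[1]=4 C[0]=9 → dur=9, Σ=17 | A=compute:t0 B=load:t1 [compute-bound]
step 2: L[2]=4 C[1]=5 → dur=5, Σ=22 | A=load:t2 B=compute:t1 [compute-bound]
step 3: L[3]=5 C[2]=4 → dur=5, Σ=27 | A=compute:t2 B=load:t3 [load-bound]
step 4: L[4]=5 C[3]=6 → dur=6, Σ=33 | A=load:t4 B=compute:t3 [compute-bound]
step 5: L[5]=4 C[4]=4 → dur=4, Σ=37 | A=compute:t4 B=load:t5 [tied]
step 6: C[5]=3 → dur=3, Σ=40 | A=idle B=compute:t5 [compute-only]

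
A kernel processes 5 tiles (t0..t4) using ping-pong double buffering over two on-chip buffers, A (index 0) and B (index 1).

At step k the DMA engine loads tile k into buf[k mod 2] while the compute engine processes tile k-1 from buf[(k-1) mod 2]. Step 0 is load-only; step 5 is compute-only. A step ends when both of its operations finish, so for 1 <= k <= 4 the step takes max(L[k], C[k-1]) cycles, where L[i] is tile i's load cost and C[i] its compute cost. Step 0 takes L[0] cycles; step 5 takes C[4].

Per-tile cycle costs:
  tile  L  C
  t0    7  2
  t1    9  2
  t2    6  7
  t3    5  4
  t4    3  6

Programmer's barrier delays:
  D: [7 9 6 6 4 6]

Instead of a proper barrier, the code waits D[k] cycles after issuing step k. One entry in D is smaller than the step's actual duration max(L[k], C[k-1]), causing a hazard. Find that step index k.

step 0: need L[0]=7 = 7; D[0]=7 ok
step 1: need max(L[1]=9,C[0]=2) = 9; D[1]=9 ok
step 2: need max(L[2]=6,C[1]=2) = 6; D[2]=6 ok
step 3: need max(L[3]=5,C[2]=7) = 7; D[3]=6 SHORT
step 4: need max(L[4]=3,C[3]=4) = 4; D[4]=4 ok
step 5: need C[4]=6 = 6; D[5]=6 ok

hazard at step 3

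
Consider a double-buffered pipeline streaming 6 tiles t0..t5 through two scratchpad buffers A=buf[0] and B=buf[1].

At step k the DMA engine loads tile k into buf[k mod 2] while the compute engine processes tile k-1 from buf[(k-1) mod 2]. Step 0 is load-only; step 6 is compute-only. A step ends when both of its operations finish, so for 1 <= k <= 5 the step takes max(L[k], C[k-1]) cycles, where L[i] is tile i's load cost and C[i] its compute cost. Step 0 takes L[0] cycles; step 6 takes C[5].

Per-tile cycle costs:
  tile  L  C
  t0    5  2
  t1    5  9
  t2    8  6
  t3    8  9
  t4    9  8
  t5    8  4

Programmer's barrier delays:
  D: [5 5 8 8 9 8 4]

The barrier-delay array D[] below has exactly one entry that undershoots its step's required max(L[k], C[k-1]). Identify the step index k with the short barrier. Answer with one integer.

hazard at step 2

k=0 barrier L[0]=5→5c, D[0]=5 ok
k=1 barrier max(L[1]=5,C[0]=2)→5c, D[1]=5 ok
k=2 barrier max(L[2]=8,C[1]=9)→9c, D[2]=8 SHORT
k=3 barrier max(L[3]=8,C[2]=6)→8c, D[3]=8 ok
k=4 barrier max(L[4]=9,C[3]=9)→9c, D[4]=9 ok
k=5 barrier max(L[5]=8,C[4]=8)→8c, D[5]=8 ok
k=6 barrier C[5]=4→4c, D[6]=4 ok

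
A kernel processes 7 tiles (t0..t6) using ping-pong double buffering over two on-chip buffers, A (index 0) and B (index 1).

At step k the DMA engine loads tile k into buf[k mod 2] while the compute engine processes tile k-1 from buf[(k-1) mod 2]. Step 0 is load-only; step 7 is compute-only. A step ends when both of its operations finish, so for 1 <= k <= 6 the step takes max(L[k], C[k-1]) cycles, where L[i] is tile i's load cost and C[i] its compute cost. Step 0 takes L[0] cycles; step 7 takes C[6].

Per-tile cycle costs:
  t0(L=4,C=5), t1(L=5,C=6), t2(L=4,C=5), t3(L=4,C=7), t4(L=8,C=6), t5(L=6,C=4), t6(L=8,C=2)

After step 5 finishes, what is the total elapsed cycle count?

[0] DMA t0→A (4c) ∥ CU idle ⇒ 4c, clock 4
[1] DMA t1→B (5c) ∥ CU A:t0 (5c) ⇒ 5c, clock 9
[2] DMA t2→A (4c) ∥ CU B:t1 (6c) ⇒ 6c, clock 15
[3] DMA t3→B (4c) ∥ CU A:t2 (5c) ⇒ 5c, clock 20
[4] DMA t4→A (8c) ∥ CU B:t3 (7c) ⇒ 8c, clock 28
[5] DMA t5→B (6c) ∥ CU A:t4 (6c) ⇒ 6c, clock 34
[6] DMA t6→A (8c) ∥ CU B:t5 (4c) ⇒ 8c, clock 42
[7] DMA idle ∥ CU A:t6 (2c) ⇒ 2c, clock 44

end_cycle[5] = 34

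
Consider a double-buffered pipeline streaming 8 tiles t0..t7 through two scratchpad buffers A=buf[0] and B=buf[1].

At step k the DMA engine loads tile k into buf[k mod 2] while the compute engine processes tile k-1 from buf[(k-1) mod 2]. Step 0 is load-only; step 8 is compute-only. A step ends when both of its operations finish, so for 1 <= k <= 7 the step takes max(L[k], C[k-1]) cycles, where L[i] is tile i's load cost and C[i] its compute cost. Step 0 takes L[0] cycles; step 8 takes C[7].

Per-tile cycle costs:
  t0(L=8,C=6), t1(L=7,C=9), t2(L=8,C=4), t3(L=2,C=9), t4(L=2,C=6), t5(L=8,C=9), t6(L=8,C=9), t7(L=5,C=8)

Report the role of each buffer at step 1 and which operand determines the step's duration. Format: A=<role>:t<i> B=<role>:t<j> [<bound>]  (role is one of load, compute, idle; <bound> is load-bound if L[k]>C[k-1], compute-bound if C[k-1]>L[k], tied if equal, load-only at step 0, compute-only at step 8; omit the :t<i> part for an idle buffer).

  0. 8=8c; end=8; A:t0 B:-
  1. max(7,6)=7c; end=15; A:t0 B:t1
  2. max(8,9)=9c; end=24; A:t2 B:t1
  3. max(2,4)=4c; end=28; A:t2 B:t3
  4. max(2,9)=9c; end=37; A:t4 B:t3
  5. max(8,6)=8c; end=45; A:t4 B:t5
  6. max(8,9)=9c; end=54; A:t6 B:t5
  7. max(5,9)=9c; end=63; A:t6 B:t7
  8. 8=8c; end=71; A:t6 B:t7

step 1: A=compute:t0 B=load:t1 [load-bound]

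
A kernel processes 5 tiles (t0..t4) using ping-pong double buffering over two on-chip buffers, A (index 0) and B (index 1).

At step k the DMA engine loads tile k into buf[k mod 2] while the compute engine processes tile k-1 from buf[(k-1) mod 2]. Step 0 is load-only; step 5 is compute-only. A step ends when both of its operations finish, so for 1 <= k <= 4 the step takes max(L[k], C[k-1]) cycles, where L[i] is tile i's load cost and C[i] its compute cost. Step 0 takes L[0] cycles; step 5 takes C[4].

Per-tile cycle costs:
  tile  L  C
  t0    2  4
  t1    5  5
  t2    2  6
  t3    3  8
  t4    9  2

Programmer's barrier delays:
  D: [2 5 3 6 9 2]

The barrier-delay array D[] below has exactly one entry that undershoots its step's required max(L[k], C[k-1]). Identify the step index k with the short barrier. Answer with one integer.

[0] required=L[0]=2=2 vs D=2 ok
[1] required=max(L[1]=5,C[0]=4)=5 vs D=5 ok
[2] required=max(L[2]=2,C[1]=5)=5 vs D=3 SHORT
[3] required=max(L[3]=3,C[2]=6)=6 vs D=6 ok
[4] required=max(L[4]=9,C[3]=8)=9 vs D=9 ok
[5] required=C[4]=2=2 vs D=2 ok

hazard at step 2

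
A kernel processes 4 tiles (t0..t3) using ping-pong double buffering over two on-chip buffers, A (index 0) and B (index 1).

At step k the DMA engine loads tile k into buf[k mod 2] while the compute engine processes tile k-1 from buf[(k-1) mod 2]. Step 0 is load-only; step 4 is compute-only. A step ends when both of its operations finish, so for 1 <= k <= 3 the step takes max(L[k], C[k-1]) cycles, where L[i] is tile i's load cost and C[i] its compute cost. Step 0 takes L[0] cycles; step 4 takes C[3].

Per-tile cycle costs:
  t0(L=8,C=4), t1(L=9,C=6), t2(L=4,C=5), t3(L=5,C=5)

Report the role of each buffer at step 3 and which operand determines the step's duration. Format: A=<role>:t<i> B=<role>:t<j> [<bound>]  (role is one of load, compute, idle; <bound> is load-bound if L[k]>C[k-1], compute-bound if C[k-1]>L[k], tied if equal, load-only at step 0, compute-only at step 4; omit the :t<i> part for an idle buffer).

step 3: A=compute:t2 B=load:t3 [tied]

k=0 load=t0/8c comp=- wait=8 total=8
k=1 load=t1/9c comp=t0/4c wait=9 total=17
k=2 load=t2/4c comp=t1/6c wait=6 total=23
k=3 load=t3/5c comp=t2/5c wait=5 total=28
k=4 load=- comp=t3/5c wait=5 total=33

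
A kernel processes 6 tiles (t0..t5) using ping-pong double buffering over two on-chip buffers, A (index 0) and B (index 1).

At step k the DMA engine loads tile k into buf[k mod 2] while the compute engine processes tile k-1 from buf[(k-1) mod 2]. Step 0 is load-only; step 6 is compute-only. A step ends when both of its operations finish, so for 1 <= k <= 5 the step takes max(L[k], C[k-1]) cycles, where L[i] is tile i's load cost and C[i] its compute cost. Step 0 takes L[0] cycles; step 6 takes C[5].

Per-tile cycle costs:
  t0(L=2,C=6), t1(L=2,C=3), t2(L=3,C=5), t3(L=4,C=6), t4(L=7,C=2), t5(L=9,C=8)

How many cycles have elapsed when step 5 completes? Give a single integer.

[0] DMA t0→A (2c) ∥ CU idle ⇒ 2c, clock 2
[1] DMA t1→B (2c) ∥ CU A:t0 (6c) ⇒ 6c, clock 8
[2] DMA t2→A (3c) ∥ CU B:t1 (3c) ⇒ 3c, clock 11
[3] DMA t3→B (4c) ∥ CU A:t2 (5c) ⇒ 5c, clock 16
[4] DMA t4→A (7c) ∥ CU B:t3 (6c) ⇒ 7c, clock 23
[5] DMA t5→B (9c) ∥ CU A:t4 (2c) ⇒ 9c, clock 32
[6] DMA idle ∥ CU B:t5 (8c) ⇒ 8c, clock 40

end_cycle[5] = 32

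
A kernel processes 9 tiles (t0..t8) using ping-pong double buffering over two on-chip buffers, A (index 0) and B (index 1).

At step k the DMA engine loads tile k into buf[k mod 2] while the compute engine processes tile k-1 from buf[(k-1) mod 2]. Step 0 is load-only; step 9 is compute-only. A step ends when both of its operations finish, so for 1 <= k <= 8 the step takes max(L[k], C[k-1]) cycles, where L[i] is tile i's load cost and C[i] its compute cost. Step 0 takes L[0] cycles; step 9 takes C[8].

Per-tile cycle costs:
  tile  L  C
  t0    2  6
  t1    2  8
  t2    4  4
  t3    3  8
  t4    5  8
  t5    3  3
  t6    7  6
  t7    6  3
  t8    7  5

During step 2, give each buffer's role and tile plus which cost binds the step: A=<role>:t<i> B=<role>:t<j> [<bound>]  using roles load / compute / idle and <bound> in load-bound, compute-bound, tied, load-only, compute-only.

step 2: A=load:t2 B=compute:t1 [compute-bound]

[0] DMA t0→A (2c) ∥ CU idle ⇒ 2c, clock 2
[1] DMA t1→B (2c) ∥ CU A:t0 (6c) ⇒ 6c, clock 8
[2] DMA t2→A (4c) ∥ CU B:t1 (8c) ⇒ 8c, clock 16
[3] DMA t3→B (3c) ∥ CU A:t2 (4c) ⇒ 4c, clock 20
[4] DMA t4→A (5c) ∥ CU B:t3 (8c) ⇒ 8c, clock 28
[5] DMA t5→B (3c) ∥ CU A:t4 (8c) ⇒ 8c, clock 36
[6] DMA t6→A (7c) ∥ CU B:t5 (3c) ⇒ 7c, clock 43
[7] DMA t7→B (6c) ∥ CU A:t6 (6c) ⇒ 6c, clock 49
[8] DMA t8→A (7c) ∥ CU B:t7 (3c) ⇒ 7c, clock 56
[9] DMA idle ∥ CU A:t8 (5c) ⇒ 5c, clock 61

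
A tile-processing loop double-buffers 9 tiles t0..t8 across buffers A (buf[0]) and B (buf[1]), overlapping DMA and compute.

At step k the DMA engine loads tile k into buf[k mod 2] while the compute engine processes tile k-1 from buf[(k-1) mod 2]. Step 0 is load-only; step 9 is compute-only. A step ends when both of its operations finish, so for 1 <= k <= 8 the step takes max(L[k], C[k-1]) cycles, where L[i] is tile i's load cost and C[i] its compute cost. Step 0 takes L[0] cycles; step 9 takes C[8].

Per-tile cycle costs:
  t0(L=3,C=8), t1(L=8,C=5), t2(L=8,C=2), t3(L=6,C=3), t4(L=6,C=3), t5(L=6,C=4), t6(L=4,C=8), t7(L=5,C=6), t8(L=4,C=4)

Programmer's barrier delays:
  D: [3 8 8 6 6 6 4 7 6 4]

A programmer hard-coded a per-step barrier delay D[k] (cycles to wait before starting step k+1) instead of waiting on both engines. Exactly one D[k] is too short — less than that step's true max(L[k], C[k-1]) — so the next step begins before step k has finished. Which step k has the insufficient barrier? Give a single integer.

hazard at step 7

k=0 barrier L[0]=3→3c, D[0]=3 ok
k=1 barrier max(L[1]=8,C[0]=8)→8c, D[1]=8 ok
k=2 barrier max(L[2]=8,C[1]=5)→8c, D[2]=8 ok
k=3 barrier max(L[3]=6,C[2]=2)→6c, D[3]=6 ok
k=4 barrier max(L[4]=6,C[3]=3)→6c, D[4]=6 ok
k=5 barrier max(L[5]=6,C[4]=3)→6c, D[5]=6 ok
k=6 barrier max(L[6]=4,C[5]=4)→4c, D[6]=4 ok
k=7 barrier max(L[7]=5,C[6]=8)→8c, D[7]=7 SHORT
k=8 barrier max(L[8]=4,C[7]=6)→6c, D[8]=6 ok
k=9 barrier C[8]=4→4c, D[9]=4 ok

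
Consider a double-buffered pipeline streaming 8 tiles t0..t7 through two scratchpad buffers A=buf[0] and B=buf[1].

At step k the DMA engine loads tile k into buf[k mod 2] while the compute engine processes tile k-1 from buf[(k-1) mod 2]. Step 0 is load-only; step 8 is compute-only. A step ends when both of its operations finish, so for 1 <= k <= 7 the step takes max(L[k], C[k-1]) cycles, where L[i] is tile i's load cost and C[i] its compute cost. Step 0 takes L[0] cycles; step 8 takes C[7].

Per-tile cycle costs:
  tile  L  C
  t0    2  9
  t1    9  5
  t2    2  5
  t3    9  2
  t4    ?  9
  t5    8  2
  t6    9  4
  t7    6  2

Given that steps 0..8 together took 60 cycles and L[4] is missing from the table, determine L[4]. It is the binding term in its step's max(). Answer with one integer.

step 0 = dur = L[0]=2 = 2
step 1 = dur = max(L[1]=9, C[0]=9) = 9
step 2 = dur = max(L[2]=2, C[1]=5) = 5
step 3 = dur = max(L[3]=9, C[2]=5) = 9
step 4 = dur = max(L[4]=?, C[3]=2) = L[4]  (unknown; binding)
step 5 = dur = max(L[5]=8, C[4]=9) = 9
step 6 = dur = max(L[6]=9, C[5]=2) = 9
step 7 = dur = max(L[7]=6, C[6]=4) = 6
step 8 = dur = C[7]=2 = 2
sum of known step durations = 51
dur[4] = total - known = 60 - 51 = 9
L[4] is the binding max in step 4, so L[4] = dur[4] = 9

L[4] = 9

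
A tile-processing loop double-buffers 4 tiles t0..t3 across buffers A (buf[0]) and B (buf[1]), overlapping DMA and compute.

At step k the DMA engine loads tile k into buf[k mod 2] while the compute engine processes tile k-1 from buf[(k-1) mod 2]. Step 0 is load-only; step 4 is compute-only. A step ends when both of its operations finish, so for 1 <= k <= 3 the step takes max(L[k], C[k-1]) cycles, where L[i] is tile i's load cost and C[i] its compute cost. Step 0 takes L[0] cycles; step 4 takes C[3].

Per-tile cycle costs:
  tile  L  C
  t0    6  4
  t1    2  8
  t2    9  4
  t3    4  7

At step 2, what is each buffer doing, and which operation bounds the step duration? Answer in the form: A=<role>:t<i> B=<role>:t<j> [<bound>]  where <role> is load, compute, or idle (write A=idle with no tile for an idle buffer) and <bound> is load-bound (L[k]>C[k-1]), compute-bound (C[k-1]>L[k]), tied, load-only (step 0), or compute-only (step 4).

[0] DMA t0→A (6c) ∥ CU idle ⇒ 6c, clock 6
[1] DMA t1→B (2c) ∥ CU A:t0 (4c) ⇒ 4c, clock 10
[2] DMA t2→A (9c) ∥ CU B:t1 (8c) ⇒ 9c, clock 19
[3] DMA t3→B (4c) ∥ CU A:t2 (4c) ⇒ 4c, clock 23
[4] DMA idle ∥ CU B:t3 (7c) ⇒ 7c, clock 30

step 2: A=load:t2 B=compute:t1 [load-bound]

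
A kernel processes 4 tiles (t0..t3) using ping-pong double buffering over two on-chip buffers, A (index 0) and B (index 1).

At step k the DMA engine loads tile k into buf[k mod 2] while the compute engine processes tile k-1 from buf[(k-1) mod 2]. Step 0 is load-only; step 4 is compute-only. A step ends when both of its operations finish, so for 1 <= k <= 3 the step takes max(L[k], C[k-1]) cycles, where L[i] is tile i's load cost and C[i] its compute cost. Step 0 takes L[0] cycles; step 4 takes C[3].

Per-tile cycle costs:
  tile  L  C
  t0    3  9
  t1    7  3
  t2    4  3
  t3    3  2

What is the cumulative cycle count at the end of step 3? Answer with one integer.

end_cycle[3] = 19

k=0 load=t0/3c comp=- wait=3 total=3
k=1 load=t1/7c comp=t0/9c wait=9 total=12
k=2 load=t2/4c comp=t1/3c wait=4 total=16
k=3 load=t3/3c comp=t2/3c wait=3 total=19
k=4 load=- comp=t3/2c wait=2 total=21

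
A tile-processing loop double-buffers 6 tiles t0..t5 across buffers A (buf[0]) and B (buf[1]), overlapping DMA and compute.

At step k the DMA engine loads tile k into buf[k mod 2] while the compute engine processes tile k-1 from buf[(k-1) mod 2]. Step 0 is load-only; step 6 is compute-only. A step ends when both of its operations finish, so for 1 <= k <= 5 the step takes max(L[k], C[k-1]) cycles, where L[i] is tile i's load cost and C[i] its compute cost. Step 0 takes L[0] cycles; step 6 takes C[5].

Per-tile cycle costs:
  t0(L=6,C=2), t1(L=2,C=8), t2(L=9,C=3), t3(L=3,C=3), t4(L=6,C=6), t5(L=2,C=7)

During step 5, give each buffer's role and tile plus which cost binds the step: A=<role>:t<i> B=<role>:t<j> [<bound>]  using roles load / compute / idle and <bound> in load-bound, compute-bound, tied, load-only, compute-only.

k=0 load=t0/6c comp=- wait=6 total=6
k=1 load=t1/2c comp=t0/2c wait=2 total=8
k=2 load=t2/9c comp=t1/8c wait=9 total=17
k=3 load=t3/3c comp=t2/3c wait=3 total=20
k=4 load=t4/6c comp=t3/3c wait=6 total=26
k=5 load=t5/2c comp=t4/6c wait=6 total=32
k=6 load=- comp=t5/7c wait=7 total=39

step 5: A=compute:t4 B=load:t5 [compute-bound]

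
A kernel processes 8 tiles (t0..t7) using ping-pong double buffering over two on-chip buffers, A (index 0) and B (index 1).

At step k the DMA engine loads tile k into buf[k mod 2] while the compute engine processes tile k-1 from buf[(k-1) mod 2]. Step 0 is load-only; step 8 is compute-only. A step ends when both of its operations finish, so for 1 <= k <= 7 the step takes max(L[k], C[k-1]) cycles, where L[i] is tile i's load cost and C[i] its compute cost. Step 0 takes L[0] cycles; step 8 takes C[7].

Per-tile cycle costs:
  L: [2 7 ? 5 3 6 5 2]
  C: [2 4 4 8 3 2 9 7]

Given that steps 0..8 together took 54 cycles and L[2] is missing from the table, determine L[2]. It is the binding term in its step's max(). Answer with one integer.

L[2] = 5

step 0 = dur = L[0]=2 = 2
step 1 = dur = max(L[1]=7, C[0]=2) = 7
step 2 = dur = max(L[2]=?, C[1]=4) = L[2]  (unknown; binding)
step 3 = dur = max(L[3]=5, C[2]=4) = 5
step 4 = dur = max(L[4]=3, C[3]=8) = 8
step 5 = dur = max(L[5]=6, C[4]=3) = 6
step 6 = dur = max(L[6]=5, C[5]=2) = 5
step 7 = dur = max(L[7]=2, C[6]=9) = 9
step 8 = dur = C[7]=7 = 7
sum of known step durations = 49
dur[2] = total - known = 54 - 49 = 5
L[2] is the binding max in step 2, so L[2] = dur[2] = 5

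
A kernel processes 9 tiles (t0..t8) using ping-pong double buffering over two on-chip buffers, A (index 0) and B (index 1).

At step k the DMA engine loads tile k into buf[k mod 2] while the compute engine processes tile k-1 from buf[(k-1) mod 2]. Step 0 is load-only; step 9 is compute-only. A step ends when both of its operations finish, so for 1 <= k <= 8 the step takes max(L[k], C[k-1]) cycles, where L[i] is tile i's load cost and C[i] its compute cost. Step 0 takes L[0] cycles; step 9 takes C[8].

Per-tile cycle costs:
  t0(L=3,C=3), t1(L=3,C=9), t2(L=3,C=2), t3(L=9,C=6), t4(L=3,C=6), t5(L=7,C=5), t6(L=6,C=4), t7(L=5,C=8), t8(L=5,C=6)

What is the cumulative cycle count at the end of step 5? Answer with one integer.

step 0: L[0]=3 → dur=3, Σ=3 | A=load:t0 B=idle [load-only]
step 1: L[1]=3 C[0]=3 → dur=3, Σ=6 | A=compute:t0 B=load:t1 [tied]
step 2: L[2]=3 C[1]=9 → dur=9, Σ=15 | A=load:t2 B=compute:t1 [compute-bound]
step 3: L[3]=9 C[2]=2 → dur=9, Σ=24 | A=compute:t2 B=load:t3 [load-bound]
step 4: L[4]=3 C[3]=6 → dur=6, Σ=30 | A=load:t4 B=compute:t3 [compute-bound]
step 5: L[5]=7 C[4]=6 → dur=7, Σ=37 | A=compute:t4 B=load:t5 [load-bound]
step 6: L[6]=6 C[5]=5 → dur=6, Σ=43 | A=load:t6 B=compute:t5 [load-bound]
step 7: L[7]=5 C[6]=4 → dur=5, Σ=48 | A=compute:t6 B=load:t7 [load-bound]
step 8: L[8]=5 C[7]=8 → dur=8, Σ=56 | A=load:t8 B=compute:t7 [compute-bound]
step 9: C[8]=6 → dur=6, Σ=62 | A=compute:t8 B=idle [compute-only]

end_cycle[5] = 37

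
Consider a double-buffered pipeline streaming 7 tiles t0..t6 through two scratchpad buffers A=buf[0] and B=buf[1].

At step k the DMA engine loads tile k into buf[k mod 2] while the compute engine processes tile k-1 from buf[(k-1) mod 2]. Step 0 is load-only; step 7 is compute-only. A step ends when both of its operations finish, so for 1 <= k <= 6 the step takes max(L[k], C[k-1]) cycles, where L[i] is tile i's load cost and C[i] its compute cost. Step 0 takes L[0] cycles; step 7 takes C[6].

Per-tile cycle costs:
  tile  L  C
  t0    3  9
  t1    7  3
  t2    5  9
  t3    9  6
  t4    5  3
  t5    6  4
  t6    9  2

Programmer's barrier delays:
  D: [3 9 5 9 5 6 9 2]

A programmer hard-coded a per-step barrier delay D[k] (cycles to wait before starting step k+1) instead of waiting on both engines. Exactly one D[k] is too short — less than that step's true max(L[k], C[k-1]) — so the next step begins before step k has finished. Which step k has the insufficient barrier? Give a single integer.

hazard at step 4

step 0: need L[0]=3 = 3; D[0]=3 ok
step 1: need max(L[1]=7,C[0]=9) = 9; D[1]=9 ok
step 2: need max(L[2]=5,C[1]=3) = 5; D[2]=5 ok
step 3: need max(L[3]=9,C[2]=9) = 9; D[3]=9 ok
step 4: need max(L[4]=5,C[3]=6) = 6; D[4]=5 SHORT
step 5: need max(L[5]=6,C[4]=3) = 6; D[5]=6 ok
step 6: need max(L[6]=9,C[5]=4) = 9; D[6]=9 ok
step 7: need C[6]=2 = 2; D[7]=2 ok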